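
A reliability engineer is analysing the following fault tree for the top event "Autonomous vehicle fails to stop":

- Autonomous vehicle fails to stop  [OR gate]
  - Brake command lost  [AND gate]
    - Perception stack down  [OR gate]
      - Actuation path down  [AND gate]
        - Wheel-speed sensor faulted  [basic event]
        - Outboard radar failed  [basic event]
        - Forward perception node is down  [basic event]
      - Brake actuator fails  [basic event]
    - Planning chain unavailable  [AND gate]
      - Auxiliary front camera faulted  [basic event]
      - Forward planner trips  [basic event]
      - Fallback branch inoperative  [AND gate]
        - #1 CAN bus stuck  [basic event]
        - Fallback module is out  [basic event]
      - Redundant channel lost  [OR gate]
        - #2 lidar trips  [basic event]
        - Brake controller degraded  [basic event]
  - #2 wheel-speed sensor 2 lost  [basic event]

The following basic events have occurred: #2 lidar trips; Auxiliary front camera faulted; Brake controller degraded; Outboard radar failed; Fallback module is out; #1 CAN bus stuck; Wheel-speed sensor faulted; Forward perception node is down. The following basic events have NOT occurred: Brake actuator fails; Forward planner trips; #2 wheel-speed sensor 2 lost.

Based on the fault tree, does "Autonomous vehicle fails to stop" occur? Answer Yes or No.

Actuation path down [AND]: Wheel-speed sensor faulted=occurs, Outboard radar failed=occurs, Forward perception node is down=occurs → all inputs occur → occurs.
Perception stack down [OR]: Actuation path down=occurs, Brake actuator fails=not → at least one input occurs → occurs.
Fallback branch inoperative [AND]: #1 CAN bus stuck=occurs, Fallback module is out=occurs → all inputs occur → occurs.
Redundant channel lost [OR]: #2 lidar trips=occurs, Brake controller degraded=occurs → at least one input occurs → occurs.
Planning chain unavailable [AND]: Auxiliary front camera faulted=occurs, Forward planner trips=not, Fallback branch inoperative=occurs, Redundant channel lost=occurs → not all inputs occur → does not occur.
Brake command lost [AND]: Perception stack down=occurs, Planning chain unavailable=not → not all inputs occur → does not occur.
Autonomous vehicle fails to stop [OR]: Brake command lost=not, #2 wheel-speed sensor 2 lost=not → no input occurs → does not occur.

No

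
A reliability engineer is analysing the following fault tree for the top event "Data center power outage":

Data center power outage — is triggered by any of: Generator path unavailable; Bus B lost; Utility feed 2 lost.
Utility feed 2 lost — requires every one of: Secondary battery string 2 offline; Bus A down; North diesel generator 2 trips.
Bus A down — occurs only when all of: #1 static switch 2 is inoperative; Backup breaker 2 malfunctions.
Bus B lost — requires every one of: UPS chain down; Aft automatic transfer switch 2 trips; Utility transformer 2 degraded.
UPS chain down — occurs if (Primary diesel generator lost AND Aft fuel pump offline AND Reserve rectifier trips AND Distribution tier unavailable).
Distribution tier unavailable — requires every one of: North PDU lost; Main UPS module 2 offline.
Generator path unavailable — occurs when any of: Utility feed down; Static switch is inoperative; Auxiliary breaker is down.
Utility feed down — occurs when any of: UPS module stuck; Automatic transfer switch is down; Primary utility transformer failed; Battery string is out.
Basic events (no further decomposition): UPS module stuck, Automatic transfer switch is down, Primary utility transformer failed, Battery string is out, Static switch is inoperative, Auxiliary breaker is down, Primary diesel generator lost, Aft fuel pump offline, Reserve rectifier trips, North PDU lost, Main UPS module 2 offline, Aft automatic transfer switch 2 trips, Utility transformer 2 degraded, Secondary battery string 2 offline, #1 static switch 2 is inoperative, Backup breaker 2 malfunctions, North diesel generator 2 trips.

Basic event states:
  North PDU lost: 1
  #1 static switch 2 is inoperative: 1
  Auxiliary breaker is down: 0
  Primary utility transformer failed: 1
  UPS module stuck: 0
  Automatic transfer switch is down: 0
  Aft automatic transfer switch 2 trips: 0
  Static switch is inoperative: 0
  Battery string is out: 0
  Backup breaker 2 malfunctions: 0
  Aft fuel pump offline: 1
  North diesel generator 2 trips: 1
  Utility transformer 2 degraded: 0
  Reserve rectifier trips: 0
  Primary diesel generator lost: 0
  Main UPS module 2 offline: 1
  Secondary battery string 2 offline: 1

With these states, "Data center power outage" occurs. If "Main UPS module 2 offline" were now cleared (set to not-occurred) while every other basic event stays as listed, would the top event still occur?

Counterfactual: set "Main UPS module 2 offline" to not occurred.
Utility feed down [OR]: UPS module stuck=not, Automatic transfer switch is down=not, Primary utility transformer failed=occurs, Battery string is out=not → at least one input occurs → occurs.
Generator path unavailable [OR]: Utility feed down=occurs, Static switch is inoperative=not, Auxiliary breaker is down=not → at least one input occurs → occurs.
Distribution tier unavailable [AND]: North PDU lost=occurs, Main UPS module 2 offline=not → not all inputs occur → does not occur.
UPS chain down [AND]: Primary diesel generator lost=not, Aft fuel pump offline=occurs, Reserve rectifier trips=not, Distribution tier unavailable=not → not all inputs occur → does not occur.
Bus B lost [AND]: UPS chain down=not, Aft automatic transfer switch 2 trips=not, Utility transformer 2 degraded=not → not all inputs occur → does not occur.
Bus A down [AND]: #1 static switch 2 is inoperative=occurs, Backup breaker 2 malfunctions=not → not all inputs occur → does not occur.
Utility feed 2 lost [AND]: Secondary battery string 2 offline=occurs, Bus A down=not, North diesel generator 2 trips=occurs → not all inputs occur → does not occur.
Data center power outage [OR]: Generator path unavailable=occurs, Bus B lost=not, Utility feed 2 lost=not → at least one input occurs → occurs.

Yes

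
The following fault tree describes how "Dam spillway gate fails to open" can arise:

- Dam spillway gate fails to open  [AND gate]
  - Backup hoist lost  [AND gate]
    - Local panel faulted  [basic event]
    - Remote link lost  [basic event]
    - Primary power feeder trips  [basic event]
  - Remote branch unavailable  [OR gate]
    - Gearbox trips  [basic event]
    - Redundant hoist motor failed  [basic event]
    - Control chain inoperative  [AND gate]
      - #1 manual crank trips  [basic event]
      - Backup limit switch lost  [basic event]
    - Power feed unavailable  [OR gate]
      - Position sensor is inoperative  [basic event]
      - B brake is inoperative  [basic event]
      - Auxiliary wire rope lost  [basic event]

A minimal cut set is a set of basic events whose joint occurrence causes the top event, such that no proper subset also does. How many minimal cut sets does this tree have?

Backup hoist lost [AND]: one cut set from each child combined → 1 × 1 × 1 = 1 cut set(s).
Control chain inoperative [AND]: one cut set from each child combined → 1 × 1 = 1 cut set(s).
Power feed unavailable [OR]: union of children's cut sets → 3 cut set(s).
Remote branch unavailable [OR]: union of children's cut sets → 6 cut set(s).
Dam spillway gate fails to open [AND]: one cut set from each child combined → 1 × 6 = 6 cut set(s).
Minimal cut sets: {Gearbox trips, Local panel faulted, Primary power feeder trips, Remote link lost}; {Local panel faulted, Primary power feeder trips, Redundant hoist motor failed, Remote link lost}; {#1 manual crank trips, Backup limit switch lost, Local panel faulted, Primary power feeder trips, Remote link lost}; {Local panel faulted, Position sensor is inoperative, Primary power feeder trips, Remote link lost}; {B brake is inoperative, Local panel faulted, Primary power feeder trips, Remote link lost}; {Auxiliary wire rope lost, Local panel faulted, Primary power feeder trips, Remote link lost}.

6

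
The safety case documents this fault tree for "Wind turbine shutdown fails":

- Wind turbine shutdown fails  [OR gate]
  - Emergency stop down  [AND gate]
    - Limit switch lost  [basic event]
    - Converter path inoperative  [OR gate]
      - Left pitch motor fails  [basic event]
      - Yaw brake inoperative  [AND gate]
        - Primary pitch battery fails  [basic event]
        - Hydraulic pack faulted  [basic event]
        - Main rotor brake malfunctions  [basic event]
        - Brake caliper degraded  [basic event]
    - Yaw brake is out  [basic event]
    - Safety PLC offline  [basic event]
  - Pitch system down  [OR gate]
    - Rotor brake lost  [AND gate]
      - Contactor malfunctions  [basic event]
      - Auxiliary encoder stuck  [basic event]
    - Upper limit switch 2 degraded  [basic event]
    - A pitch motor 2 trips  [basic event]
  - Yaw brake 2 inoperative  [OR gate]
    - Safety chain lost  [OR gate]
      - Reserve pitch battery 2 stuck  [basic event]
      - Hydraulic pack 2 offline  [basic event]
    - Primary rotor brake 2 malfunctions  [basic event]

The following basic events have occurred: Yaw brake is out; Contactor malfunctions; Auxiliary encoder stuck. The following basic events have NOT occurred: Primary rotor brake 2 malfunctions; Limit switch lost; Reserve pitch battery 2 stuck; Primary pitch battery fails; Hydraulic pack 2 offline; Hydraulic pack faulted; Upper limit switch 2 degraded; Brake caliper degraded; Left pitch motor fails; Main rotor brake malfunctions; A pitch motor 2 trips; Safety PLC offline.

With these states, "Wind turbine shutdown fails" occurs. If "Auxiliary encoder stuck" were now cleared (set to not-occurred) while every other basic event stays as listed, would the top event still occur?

Counterfactual: set "Auxiliary encoder stuck" to not occurred.
Yaw brake inoperative [AND]: Primary pitch battery fails=not, Hydraulic pack faulted=not, Main rotor brake malfunctions=not, Brake caliper degraded=not → not all inputs occur → does not occur.
Converter path inoperative [OR]: Left pitch motor fails=not, Yaw brake inoperative=not → no input occurs → does not occur.
Emergency stop down [AND]: Limit switch lost=not, Converter path inoperative=not, Yaw brake is out=occurs, Safety PLC offline=not → not all inputs occur → does not occur.
Rotor brake lost [AND]: Contactor malfunctions=occurs, Auxiliary encoder stuck=not → not all inputs occur → does not occur.
Pitch system down [OR]: Rotor brake lost=not, Upper limit switch 2 degraded=not, A pitch motor 2 trips=not → no input occurs → does not occur.
Safety chain lost [OR]: Reserve pitch battery 2 stuck=not, Hydraulic pack 2 offline=not → no input occurs → does not occur.
Yaw brake 2 inoperative [OR]: Safety chain lost=not, Primary rotor brake 2 malfunctions=not → no input occurs → does not occur.
Wind turbine shutdown fails [OR]: Emergency stop down=not, Pitch system down=not, Yaw brake 2 inoperative=not → no input occurs → does not occur.

No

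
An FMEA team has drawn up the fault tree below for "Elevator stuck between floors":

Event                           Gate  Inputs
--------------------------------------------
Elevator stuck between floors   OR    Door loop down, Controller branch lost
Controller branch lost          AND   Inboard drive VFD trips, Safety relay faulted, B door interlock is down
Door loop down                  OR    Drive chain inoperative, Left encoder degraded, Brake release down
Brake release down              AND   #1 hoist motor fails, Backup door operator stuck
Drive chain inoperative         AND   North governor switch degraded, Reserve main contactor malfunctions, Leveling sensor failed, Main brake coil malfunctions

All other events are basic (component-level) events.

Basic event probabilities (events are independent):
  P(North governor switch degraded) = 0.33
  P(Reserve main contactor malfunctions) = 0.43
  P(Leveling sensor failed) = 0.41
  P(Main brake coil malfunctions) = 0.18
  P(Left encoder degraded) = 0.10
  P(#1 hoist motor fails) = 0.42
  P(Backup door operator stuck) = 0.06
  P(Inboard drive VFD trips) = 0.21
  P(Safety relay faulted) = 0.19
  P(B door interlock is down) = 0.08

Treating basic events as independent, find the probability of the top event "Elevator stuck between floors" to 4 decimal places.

0.1346

P(Drive chain inoperative) [AND] = 0.33 × 0.43 × 0.41 × 0.18 = 0.010472
P(Brake release down) [AND] = 0.42 × 0.06 = 0.025200
P(Door loop down) [OR] = 1 − (1−0.010472) × (1−0.10) × (1−0.025200) = 0.131867
P(Controller branch lost) [AND] = 0.21 × 0.19 × 0.08 = 0.003192
P(Elevator stuck between floors) [OR] = 1 − (1−0.131867) × (1−0.003192) = 0.134638
Rounded to 4 decimal places: P(Elevator stuck between floors) ≈ 0.1346.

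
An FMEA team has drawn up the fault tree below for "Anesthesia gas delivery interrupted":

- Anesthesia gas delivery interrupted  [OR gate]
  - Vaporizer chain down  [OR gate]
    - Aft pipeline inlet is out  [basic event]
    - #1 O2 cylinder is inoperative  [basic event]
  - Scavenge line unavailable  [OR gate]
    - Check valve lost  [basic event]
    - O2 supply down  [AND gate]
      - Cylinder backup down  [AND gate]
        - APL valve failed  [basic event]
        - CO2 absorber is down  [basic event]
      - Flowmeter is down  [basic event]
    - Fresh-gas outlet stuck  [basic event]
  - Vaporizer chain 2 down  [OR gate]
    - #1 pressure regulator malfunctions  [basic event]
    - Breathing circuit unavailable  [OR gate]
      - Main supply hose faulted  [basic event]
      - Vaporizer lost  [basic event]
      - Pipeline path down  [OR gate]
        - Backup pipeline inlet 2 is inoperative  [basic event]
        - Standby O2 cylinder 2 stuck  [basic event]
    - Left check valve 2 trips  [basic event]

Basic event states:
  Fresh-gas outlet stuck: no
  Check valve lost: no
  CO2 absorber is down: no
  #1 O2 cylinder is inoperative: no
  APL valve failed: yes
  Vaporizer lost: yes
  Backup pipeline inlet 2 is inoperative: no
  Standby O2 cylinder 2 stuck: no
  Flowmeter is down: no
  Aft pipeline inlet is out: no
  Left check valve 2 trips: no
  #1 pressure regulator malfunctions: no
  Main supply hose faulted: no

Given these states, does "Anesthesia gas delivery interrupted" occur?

Vaporizer chain down [OR]: Aft pipeline inlet is out=not, #1 O2 cylinder is inoperative=not → no input occurs → does not occur.
Cylinder backup down [AND]: APL valve failed=occurs, CO2 absorber is down=not → not all inputs occur → does not occur.
O2 supply down [AND]: Cylinder backup down=not, Flowmeter is down=not → not all inputs occur → does not occur.
Scavenge line unavailable [OR]: Check valve lost=not, O2 supply down=not, Fresh-gas outlet stuck=not → no input occurs → does not occur.
Pipeline path down [OR]: Backup pipeline inlet 2 is inoperative=not, Standby O2 cylinder 2 stuck=not → no input occurs → does not occur.
Breathing circuit unavailable [OR]: Main supply hose faulted=not, Vaporizer lost=occurs, Pipeline path down=not → at least one input occurs → occurs.
Vaporizer chain 2 down [OR]: #1 pressure regulator malfunctions=not, Breathing circuit unavailable=occurs, Left check valve 2 trips=not → at least one input occurs → occurs.
Anesthesia gas delivery interrupted [OR]: Vaporizer chain down=not, Scavenge line unavailable=not, Vaporizer chain 2 down=occurs → at least one input occurs → occurs.

Yes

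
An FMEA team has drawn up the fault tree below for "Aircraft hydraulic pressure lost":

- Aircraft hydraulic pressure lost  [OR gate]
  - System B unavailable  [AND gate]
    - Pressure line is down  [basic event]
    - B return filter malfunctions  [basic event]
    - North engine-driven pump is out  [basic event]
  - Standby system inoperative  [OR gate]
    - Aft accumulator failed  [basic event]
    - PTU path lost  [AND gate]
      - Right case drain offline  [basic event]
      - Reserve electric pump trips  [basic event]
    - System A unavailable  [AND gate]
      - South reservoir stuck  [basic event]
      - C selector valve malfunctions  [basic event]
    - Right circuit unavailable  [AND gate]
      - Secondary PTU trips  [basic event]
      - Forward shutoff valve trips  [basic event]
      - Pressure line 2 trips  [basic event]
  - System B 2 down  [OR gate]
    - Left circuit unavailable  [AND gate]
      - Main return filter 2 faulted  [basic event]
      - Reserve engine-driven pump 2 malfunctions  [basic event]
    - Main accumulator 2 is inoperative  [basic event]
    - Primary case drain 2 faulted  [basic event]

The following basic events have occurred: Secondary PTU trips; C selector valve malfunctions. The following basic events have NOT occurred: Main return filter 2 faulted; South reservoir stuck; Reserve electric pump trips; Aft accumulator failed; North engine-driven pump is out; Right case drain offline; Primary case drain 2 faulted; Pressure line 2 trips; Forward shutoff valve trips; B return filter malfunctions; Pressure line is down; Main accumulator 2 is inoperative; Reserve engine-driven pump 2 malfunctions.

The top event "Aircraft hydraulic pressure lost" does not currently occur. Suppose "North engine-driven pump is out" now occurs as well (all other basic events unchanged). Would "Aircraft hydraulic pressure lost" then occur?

No

Counterfactual: set "North engine-driven pump is out" to occurred.
System B unavailable [AND]: Pressure line is down=not, B return filter malfunctions=not, North engine-driven pump is out=occurs → not all inputs occur → does not occur.
PTU path lost [AND]: Right case drain offline=not, Reserve electric pump trips=not → not all inputs occur → does not occur.
System A unavailable [AND]: South reservoir stuck=not, C selector valve malfunctions=occurs → not all inputs occur → does not occur.
Right circuit unavailable [AND]: Secondary PTU trips=occurs, Forward shutoff valve trips=not, Pressure line 2 trips=not → not all inputs occur → does not occur.
Standby system inoperative [OR]: Aft accumulator failed=not, PTU path lost=not, System A unavailable=not, Right circuit unavailable=not → no input occurs → does not occur.
Left circuit unavailable [AND]: Main return filter 2 faulted=not, Reserve engine-driven pump 2 malfunctions=not → not all inputs occur → does not occur.
System B 2 down [OR]: Left circuit unavailable=not, Main accumulator 2 is inoperative=not, Primary case drain 2 faulted=not → no input occurs → does not occur.
Aircraft hydraulic pressure lost [OR]: System B unavailable=not, Standby system inoperative=not, System B 2 down=not → no input occurs → does not occur.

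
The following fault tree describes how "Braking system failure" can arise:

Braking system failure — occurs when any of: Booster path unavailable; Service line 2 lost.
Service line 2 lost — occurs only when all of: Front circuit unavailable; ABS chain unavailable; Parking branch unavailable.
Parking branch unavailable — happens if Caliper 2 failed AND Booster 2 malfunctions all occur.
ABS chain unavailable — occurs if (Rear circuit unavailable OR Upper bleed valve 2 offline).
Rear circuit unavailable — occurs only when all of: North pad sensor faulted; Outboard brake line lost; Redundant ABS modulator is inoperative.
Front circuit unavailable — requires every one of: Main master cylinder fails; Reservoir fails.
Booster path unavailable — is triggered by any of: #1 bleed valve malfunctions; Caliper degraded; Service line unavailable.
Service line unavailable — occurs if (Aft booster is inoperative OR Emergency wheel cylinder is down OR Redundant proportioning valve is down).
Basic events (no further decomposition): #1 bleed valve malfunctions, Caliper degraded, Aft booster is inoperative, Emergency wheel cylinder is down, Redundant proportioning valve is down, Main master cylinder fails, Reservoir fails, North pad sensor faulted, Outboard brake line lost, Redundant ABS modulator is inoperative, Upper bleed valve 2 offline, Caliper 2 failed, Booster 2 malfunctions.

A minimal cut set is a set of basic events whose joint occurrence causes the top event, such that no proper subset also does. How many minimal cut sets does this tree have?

7

Service line unavailable [OR]: union of children's cut sets → 3 cut set(s).
Booster path unavailable [OR]: union of children's cut sets → 5 cut set(s).
Front circuit unavailable [AND]: one cut set from each child combined → 1 × 1 = 1 cut set(s).
Rear circuit unavailable [AND]: one cut set from each child combined → 1 × 1 × 1 = 1 cut set(s).
ABS chain unavailable [OR]: union of children's cut sets → 2 cut set(s).
Parking branch unavailable [AND]: one cut set from each child combined → 1 × 1 = 1 cut set(s).
Service line 2 lost [AND]: one cut set from each child combined → 1 × 2 × 1 = 2 cut set(s).
Braking system failure [OR]: union of children's cut sets → 7 cut set(s).
Minimal cut sets: {#1 bleed valve malfunctions}; {Caliper degraded}; {Aft booster is inoperative}; {Emergency wheel cylinder is down}; {Redundant proportioning valve is down}; {Booster 2 malfunctions, Caliper 2 failed, Main master cylinder fails, North pad sensor faulted, Outboard brake line lost, Redundant ABS modulator is inoperative, Reservoir fails}; {Booster 2 malfunctions, Caliper 2 failed, Main master cylinder fails, Reservoir fails, Upper bleed valve 2 offline}.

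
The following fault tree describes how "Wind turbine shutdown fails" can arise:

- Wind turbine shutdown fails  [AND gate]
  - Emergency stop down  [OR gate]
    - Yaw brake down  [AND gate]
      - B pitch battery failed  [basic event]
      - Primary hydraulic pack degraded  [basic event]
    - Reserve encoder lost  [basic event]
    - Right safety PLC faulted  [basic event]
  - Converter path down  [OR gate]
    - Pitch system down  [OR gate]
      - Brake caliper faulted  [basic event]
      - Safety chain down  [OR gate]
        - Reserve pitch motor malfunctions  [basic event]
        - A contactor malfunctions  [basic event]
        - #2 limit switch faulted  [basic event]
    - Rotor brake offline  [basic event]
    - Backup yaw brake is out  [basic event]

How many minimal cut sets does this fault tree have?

18

Yaw brake down [AND]: one cut set from each child combined → 1 × 1 = 1 cut set(s).
Emergency stop down [OR]: union of children's cut sets → 3 cut set(s).
Safety chain down [OR]: union of children's cut sets → 3 cut set(s).
Pitch system down [OR]: union of children's cut sets → 4 cut set(s).
Converter path down [OR]: union of children's cut sets → 6 cut set(s).
Wind turbine shutdown fails [AND]: one cut set from each child combined → 3 × 6 = 18 cut set(s).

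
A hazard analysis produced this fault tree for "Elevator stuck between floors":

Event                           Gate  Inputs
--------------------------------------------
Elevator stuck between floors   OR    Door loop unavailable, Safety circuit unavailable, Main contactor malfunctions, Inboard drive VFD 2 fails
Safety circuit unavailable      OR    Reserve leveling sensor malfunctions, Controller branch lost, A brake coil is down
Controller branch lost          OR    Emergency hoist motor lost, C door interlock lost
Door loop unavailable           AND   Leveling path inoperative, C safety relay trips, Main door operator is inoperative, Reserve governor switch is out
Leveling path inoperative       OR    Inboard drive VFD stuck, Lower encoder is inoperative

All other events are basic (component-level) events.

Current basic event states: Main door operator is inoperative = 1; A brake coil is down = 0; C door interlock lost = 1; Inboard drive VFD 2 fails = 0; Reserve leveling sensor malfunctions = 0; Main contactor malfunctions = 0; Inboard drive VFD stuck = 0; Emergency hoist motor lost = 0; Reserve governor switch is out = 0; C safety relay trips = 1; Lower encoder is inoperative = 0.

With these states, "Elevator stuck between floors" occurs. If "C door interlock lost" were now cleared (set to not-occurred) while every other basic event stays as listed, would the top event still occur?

No

Counterfactual: set "C door interlock lost" to not occurred.
Leveling path inoperative [OR]: Inboard drive VFD stuck=not, Lower encoder is inoperative=not → no input occurs → does not occur.
Door loop unavailable [AND]: Leveling path inoperative=not, C safety relay trips=occurs, Main door operator is inoperative=occurs, Reserve governor switch is out=not → not all inputs occur → does not occur.
Controller branch lost [OR]: Emergency hoist motor lost=not, C door interlock lost=not → no input occurs → does not occur.
Safety circuit unavailable [OR]: Reserve leveling sensor malfunctions=not, Controller branch lost=not, A brake coil is down=not → no input occurs → does not occur.
Elevator stuck between floors [OR]: Door loop unavailable=not, Safety circuit unavailable=not, Main contactor malfunctions=not, Inboard drive VFD 2 fails=not → no input occurs → does not occur.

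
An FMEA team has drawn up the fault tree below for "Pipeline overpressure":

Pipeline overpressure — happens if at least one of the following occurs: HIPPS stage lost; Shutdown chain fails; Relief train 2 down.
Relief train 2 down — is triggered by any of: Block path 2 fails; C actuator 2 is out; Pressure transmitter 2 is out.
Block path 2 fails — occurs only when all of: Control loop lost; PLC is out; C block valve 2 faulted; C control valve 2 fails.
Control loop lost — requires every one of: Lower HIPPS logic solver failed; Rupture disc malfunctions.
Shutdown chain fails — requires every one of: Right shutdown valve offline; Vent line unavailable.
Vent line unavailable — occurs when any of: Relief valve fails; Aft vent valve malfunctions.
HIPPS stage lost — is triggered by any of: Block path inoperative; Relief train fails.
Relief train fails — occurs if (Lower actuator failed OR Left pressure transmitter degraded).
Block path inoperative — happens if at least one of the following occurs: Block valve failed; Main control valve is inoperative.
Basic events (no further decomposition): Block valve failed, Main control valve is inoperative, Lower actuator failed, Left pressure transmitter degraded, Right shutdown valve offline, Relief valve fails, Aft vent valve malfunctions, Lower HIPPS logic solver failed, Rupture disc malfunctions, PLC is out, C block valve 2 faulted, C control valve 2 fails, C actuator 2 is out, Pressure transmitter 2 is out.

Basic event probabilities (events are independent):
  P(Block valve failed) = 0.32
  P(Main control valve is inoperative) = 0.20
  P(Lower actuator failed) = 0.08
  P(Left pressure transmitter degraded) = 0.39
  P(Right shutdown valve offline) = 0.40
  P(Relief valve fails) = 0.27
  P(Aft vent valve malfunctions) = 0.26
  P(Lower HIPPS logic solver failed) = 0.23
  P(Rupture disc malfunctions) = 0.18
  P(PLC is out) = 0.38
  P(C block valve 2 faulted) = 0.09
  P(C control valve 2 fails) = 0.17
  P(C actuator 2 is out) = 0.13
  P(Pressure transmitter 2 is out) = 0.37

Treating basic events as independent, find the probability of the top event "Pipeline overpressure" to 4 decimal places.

0.8635

P(Block path inoperative) [OR] = 1 − (1−0.32) × (1−0.20) = 0.456000
P(Relief train fails) [OR] = 1 − (1−0.08) × (1−0.39) = 0.438800
P(HIPPS stage lost) [OR] = 1 − (1−0.456000) × (1−0.438800) = 0.694707
P(Vent line unavailable) [OR] = 1 − (1−0.27) × (1−0.26) = 0.459800
P(Shutdown chain fails) [AND] = 0.40 × 0.459800 = 0.183920
P(Control loop lost) [AND] = 0.23 × 0.18 = 0.041400
P(Block path 2 fails) [AND] = 0.041400 × 0.38 × 0.09 × 0.17 = 0.000241
P(Relief train 2 down) [OR] = 1 − (1−0.000241) × (1−0.13) × (1−0.37) = 0.452032
P(Pipeline overpressure) [OR] = 1 − (1−0.694707) × (1−0.183920) × (1−0.452032) = 0.863477
Rounded to 4 decimal places: P(Pipeline overpressure) ≈ 0.8635.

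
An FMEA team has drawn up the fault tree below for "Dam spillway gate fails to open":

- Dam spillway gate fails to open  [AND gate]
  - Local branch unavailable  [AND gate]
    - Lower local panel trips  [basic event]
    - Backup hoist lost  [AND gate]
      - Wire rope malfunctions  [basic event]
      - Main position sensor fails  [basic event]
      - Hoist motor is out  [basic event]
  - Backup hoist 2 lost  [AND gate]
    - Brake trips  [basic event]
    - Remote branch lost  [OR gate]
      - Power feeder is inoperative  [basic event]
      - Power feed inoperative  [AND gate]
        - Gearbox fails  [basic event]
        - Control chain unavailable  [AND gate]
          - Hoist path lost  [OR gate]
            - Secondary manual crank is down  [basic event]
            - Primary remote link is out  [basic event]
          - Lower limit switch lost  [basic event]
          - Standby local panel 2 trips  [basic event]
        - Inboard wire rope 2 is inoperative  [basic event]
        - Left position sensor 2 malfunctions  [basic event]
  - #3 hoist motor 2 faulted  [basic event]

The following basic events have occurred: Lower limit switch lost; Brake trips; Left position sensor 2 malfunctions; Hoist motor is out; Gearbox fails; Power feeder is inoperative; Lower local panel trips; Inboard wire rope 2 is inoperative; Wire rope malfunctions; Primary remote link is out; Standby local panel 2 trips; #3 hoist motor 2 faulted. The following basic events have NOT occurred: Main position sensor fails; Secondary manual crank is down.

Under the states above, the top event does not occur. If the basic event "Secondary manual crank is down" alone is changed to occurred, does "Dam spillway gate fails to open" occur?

No

Counterfactual: set "Secondary manual crank is down" to occurred.
Backup hoist lost [AND]: Wire rope malfunctions=occurs, Main position sensor fails=not, Hoist motor is out=occurs → not all inputs occur → does not occur.
Local branch unavailable [AND]: Lower local panel trips=occurs, Backup hoist lost=not → not all inputs occur → does not occur.
Hoist path lost [OR]: Secondary manual crank is down=occurs, Primary remote link is out=occurs → at least one input occurs → occurs.
Control chain unavailable [AND]: Hoist path lost=occurs, Lower limit switch lost=occurs, Standby local panel 2 trips=occurs → all inputs occur → occurs.
Power feed inoperative [AND]: Gearbox fails=occurs, Control chain unavailable=occurs, Inboard wire rope 2 is inoperative=occurs, Left position sensor 2 malfunctions=occurs → all inputs occur → occurs.
Remote branch lost [OR]: Power feeder is inoperative=occurs, Power feed inoperative=occurs → at least one input occurs → occurs.
Backup hoist 2 lost [AND]: Brake trips=occurs, Remote branch lost=occurs → all inputs occur → occurs.
Dam spillway gate fails to open [AND]: Local branch unavailable=not, Backup hoist 2 lost=occurs, #3 hoist motor 2 faulted=occurs → not all inputs occur → does not occur.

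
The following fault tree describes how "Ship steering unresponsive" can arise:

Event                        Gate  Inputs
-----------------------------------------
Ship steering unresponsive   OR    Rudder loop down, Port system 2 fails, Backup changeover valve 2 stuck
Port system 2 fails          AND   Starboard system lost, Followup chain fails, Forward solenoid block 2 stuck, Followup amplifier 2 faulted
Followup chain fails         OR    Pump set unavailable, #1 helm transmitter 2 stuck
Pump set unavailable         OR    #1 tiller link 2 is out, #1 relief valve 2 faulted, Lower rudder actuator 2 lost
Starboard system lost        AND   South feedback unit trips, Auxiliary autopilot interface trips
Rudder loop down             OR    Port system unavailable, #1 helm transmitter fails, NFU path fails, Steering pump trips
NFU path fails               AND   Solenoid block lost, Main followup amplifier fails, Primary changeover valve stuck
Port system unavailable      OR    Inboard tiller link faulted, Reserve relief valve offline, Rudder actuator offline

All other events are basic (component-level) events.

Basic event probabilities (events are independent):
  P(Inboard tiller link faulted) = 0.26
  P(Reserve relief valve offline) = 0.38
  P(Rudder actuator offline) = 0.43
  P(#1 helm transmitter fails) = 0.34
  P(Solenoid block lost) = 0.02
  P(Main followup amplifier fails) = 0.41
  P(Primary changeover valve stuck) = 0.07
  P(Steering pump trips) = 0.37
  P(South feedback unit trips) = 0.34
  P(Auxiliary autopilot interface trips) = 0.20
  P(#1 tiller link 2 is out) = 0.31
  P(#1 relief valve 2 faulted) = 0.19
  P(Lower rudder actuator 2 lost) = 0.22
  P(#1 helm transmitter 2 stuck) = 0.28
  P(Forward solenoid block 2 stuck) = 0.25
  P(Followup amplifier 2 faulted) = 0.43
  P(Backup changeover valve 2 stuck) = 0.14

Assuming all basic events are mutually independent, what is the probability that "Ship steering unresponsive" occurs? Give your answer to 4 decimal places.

P(Port system unavailable) [OR] = 1 − (1−0.26) × (1−0.38) × (1−0.43) = 0.738484
P(NFU path fails) [AND] = 0.02 × 0.41 × 0.07 = 0.000574
P(Rudder loop down) [OR] = 1 − (1−0.738484) × (1−0.34) × (1−0.000574) × (1−0.37) = 0.891324
P(Starboard system lost) [AND] = 0.34 × 0.20 = 0.068000
P(Pump set unavailable) [OR] = 1 − (1−0.31) × (1−0.19) × (1−0.22) = 0.564058
P(Followup chain fails) [OR] = 1 − (1−0.564058) × (1−0.28) = 0.686122
P(Port system 2 fails) [AND] = 0.068000 × 0.686122 × 0.25 × 0.43 = 0.005016
P(Ship steering unresponsive) [OR] = 1 − (1−0.891324) × (1−0.005016) × (1−0.14) = 0.907007
Rounded to 4 decimal places: P(Ship steering unresponsive) ≈ 0.9070.

0.9070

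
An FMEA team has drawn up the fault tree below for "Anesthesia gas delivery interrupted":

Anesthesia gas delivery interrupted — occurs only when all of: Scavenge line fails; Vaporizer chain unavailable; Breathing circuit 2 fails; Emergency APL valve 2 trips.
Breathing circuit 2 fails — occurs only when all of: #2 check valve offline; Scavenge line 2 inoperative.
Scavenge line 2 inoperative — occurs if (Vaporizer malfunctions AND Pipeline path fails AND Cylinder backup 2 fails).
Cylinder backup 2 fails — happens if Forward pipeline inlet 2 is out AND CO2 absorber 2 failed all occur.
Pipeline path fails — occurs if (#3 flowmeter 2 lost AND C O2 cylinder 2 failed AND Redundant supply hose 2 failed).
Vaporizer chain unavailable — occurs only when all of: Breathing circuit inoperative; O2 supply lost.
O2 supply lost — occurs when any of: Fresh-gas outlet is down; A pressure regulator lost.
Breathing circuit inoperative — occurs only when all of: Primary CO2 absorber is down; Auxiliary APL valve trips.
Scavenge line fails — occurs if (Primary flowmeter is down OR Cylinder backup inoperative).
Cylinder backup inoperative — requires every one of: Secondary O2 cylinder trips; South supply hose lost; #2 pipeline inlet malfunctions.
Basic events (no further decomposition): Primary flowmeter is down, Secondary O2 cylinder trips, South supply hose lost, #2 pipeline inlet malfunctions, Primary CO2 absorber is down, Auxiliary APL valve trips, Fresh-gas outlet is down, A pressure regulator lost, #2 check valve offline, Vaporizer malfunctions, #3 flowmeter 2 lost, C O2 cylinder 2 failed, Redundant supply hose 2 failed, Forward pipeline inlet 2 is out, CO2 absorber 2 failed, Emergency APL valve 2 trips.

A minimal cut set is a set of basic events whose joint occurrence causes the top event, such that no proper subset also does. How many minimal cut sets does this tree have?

Cylinder backup inoperative [AND]: one cut set from each child combined → 1 × 1 × 1 = 1 cut set(s).
Scavenge line fails [OR]: union of children's cut sets → 2 cut set(s).
Breathing circuit inoperative [AND]: one cut set from each child combined → 1 × 1 = 1 cut set(s).
O2 supply lost [OR]: union of children's cut sets → 2 cut set(s).
Vaporizer chain unavailable [AND]: one cut set from each child combined → 1 × 2 = 2 cut set(s).
Pipeline path fails [AND]: one cut set from each child combined → 1 × 1 × 1 = 1 cut set(s).
Cylinder backup 2 fails [AND]: one cut set from each child combined → 1 × 1 = 1 cut set(s).
Scavenge line 2 inoperative [AND]: one cut set from each child combined → 1 × 1 × 1 = 1 cut set(s).
Breathing circuit 2 fails [AND]: one cut set from each child combined → 1 × 1 = 1 cut set(s).
Anesthesia gas delivery interrupted [AND]: one cut set from each child combined → 2 × 2 × 1 × 1 = 4 cut set(s).
Minimal cut sets: {#2 check valve offline, #3 flowmeter 2 lost, Auxiliary APL valve trips, C O2 cylinder 2 failed, CO2 absorber 2 failed, Emergency APL valve 2 trips, Forward pipeline inlet 2 is out, Fresh-gas outlet is down, Primary CO2 absorber is down, Primary flowmeter is down, Redundant supply hose 2 failed, Vaporizer malfunctions}; {#2 check valve offline, #3 flowmeter 2 lost, A pressure regulator lost, Auxiliary APL valve trips, C O2 cylinder 2 failed, CO2 absorber 2 failed, Emergency APL valve 2 trips, Forward pipeline inlet 2 is out, Primary CO2 absorber is down, Primary flowmeter is down, Redundant supply hose 2 failed, Vaporizer malfunctions}; {#2 check valve offline, #2 pipeline inlet malfunctions, #3 flowmeter 2 lost, Auxiliary APL valve trips, C O2 cylinder 2 failed, CO2 absorber 2 failed, Emergency APL valve 2 trips, Forward pipeline inlet 2 is out, Fresh-gas outlet is down, Primary CO2 absorber is down, Redundant supply hose 2 failed, Secondary O2 cylinder trips, South supply hose lost, Vaporizer malfunctions}; {#2 check valve offline, #2 pipeline inlet malfunctions, #3 flowmeter 2 lost, A pressure regulator lost, Auxiliary APL valve trips, C O2 cylinder 2 failed, CO2 absorber 2 failed, Emergency APL valve 2 trips, Forward pipeline inlet 2 is out, Primary CO2 absorber is down, Redundant supply hose 2 failed, Secondary O2 cylinder trips, South supply hose lost, Vaporizer malfunctions}.

4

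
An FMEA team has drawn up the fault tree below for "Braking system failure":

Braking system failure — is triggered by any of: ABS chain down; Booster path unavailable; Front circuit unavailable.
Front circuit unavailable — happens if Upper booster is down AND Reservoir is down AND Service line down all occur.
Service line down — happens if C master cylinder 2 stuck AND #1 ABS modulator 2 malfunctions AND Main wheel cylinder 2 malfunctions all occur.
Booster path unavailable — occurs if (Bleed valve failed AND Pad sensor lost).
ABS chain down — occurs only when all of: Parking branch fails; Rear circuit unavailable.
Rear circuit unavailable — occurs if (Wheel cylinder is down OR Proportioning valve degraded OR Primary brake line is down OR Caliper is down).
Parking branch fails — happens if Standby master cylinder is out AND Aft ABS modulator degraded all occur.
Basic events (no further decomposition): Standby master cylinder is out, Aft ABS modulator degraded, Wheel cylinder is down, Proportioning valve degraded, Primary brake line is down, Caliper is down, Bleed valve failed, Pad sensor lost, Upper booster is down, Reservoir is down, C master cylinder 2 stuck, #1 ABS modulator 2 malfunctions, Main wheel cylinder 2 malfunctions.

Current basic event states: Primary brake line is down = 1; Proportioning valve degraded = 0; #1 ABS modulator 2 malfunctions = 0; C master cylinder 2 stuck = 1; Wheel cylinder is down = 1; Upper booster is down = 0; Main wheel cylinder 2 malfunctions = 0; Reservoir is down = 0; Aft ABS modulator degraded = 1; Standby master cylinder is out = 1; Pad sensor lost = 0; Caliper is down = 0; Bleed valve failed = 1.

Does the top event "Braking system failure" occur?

Parking branch fails [AND]: Standby master cylinder is out=occurs, Aft ABS modulator degraded=occurs → all inputs occur → occurs.
Rear circuit unavailable [OR]: Wheel cylinder is down=occurs, Proportioning valve degraded=not, Primary brake line is down=occurs, Caliper is down=not → at least one input occurs → occurs.
ABS chain down [AND]: Parking branch fails=occurs, Rear circuit unavailable=occurs → all inputs occur → occurs.
Booster path unavailable [AND]: Bleed valve failed=occurs, Pad sensor lost=not → not all inputs occur → does not occur.
Service line down [AND]: C master cylinder 2 stuck=occurs, #1 ABS modulator 2 malfunctions=not, Main wheel cylinder 2 malfunctions=not → not all inputs occur → does not occur.
Front circuit unavailable [AND]: Upper booster is down=not, Reservoir is down=not, Service line down=not → not all inputs occur → does not occur.
Braking system failure [OR]: ABS chain down=occurs, Booster path unavailable=not, Front circuit unavailable=not → at least one input occurs → occurs.

Yes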